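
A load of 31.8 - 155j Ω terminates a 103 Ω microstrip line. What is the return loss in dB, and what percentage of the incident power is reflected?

Γ = (-71.2 − j155)/(134.8 − j155), |Γ| = 0.83
RL = −20·log₁₀(0.83) = 1.61 dB
P_refl/P_inc = |Γ|² = 0.69

RL ≈ 1.61 dB; 69% of incident power reflected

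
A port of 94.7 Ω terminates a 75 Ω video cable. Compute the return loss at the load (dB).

RL ≈ 18.7 dB

Γ = (94.7 − 75)/(94.7 + 75) = 0.116
RL = −20·log₁₀|Γ| = −20·log₁₀(0.116)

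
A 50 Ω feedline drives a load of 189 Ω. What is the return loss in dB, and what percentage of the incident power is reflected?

Γ = (189 − 50)/(189 + 50) = 0.582
RL = −20·log₁₀(0.582) = 4.71 dB
P_refl/P_inc = |Γ|² = 0.338

RL ≈ 4.71 dB; 33.8% of incident power reflected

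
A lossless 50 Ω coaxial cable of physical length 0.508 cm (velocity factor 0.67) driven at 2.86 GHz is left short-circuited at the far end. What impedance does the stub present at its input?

Z_in ≈ +j24.4 Ω

λ = v/f = 0.67·c / 2.86 GHz = 0.0703 m
βl = 2π·l/λ = 2π × 0.0723 = 26°
tan(βl) = 0.488
For a short-circuited stub, Z_in = jZ_0·tan(βl)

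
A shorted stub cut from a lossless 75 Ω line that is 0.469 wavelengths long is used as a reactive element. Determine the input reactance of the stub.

X_in ≈ -14.8 Ω (capacitive)

βl = 2π × 0.469 = 169°
tan(βl) = -0.197
For a shorted stub, Z_in = jZ_0·tan(βl)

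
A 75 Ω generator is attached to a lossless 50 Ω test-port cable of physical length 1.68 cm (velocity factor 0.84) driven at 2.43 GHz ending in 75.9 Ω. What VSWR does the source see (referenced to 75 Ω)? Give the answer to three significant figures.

VSWR ≈ 2.02

λ = v/f = 0.84·c / 2.43 GHz = 0.104 m
βl = 2π·l/λ = 2π × 0.162 = 58.3°
tan(βl) = 1.62
Z_in = Z_0·(Z_L + jZ_0·tanβl)/(Z_0 + jZ_L·tanβl) = 39 − j15 Ω
Γ_s = (Z_in − Z_s)/(Z_in + Z_s) = (-36 − j15)/(114 − j15), |Γ_s| = 0.339
VSWR = (1 + |Γ_s|)/(1 − |Γ_s|)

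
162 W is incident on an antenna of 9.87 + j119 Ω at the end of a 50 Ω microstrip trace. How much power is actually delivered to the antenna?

P_delivered ≈ 18 W

|Γ| = |(-40.13 + j119)/(59.87 + j119)| = 0.943
|Γ|² = 0.889
P_refl = |Γ|²·P_inc = 144 W, P_del = (1 − |Γ|²)·P_inc = 18 W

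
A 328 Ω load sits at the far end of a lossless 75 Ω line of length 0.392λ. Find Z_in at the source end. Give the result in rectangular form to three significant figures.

βl = 2π × 0.392 = 141°
tan(βl) = tan(141°) = -0.806
Z_in = Z_0·(Z_L + jZ_0·tanβl)/(Z_0 + jZ_L·tanβl)
     = 75·(328 − j60.5)/(75 − j264)

Z_in ≈ 40.3 + j81.6 Ω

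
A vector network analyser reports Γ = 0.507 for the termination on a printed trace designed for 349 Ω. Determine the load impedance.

Z_L = Z_0·(1 + Γ)/(1 − Γ) = 349·(1.51)/(0.493)

Z_L ≈ 1070 Ω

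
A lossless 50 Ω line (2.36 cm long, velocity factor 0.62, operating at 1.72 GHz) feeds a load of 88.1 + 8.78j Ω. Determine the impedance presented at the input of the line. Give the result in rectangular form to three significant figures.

Z_in ≈ 29.5 − j9.67 Ω

λ = v/f = 0.62·c / 1.72 GHz = 0.108 m
βl = 2π·l/λ = 2π × 0.218 = 78.6°
tan(βl) = tan(78.6°) = 4.94
Z_in = Z_0·(Z_L + jZ_0·tanβl)/(Z_0 + jZ_L·tanβl)
     = 50·(88.1 + j256)/(6.59 + j436)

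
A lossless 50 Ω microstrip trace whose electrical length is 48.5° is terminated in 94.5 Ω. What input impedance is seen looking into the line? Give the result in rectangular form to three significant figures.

tan(βl) = tan(48.5°) = 1.13
Z_in = Z_0·(Z_L + jZ_0·tanβl)/(Z_0 + jZ_L·tanβl)
     = 50·(94.5 + j56.5)/(50 + j107)

Z_in ≈ 38.7 − j26.1 Ω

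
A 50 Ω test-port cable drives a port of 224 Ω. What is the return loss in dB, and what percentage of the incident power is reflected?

RL ≈ 3.94 dB; 40.3% of incident power reflected

Γ = (224 − 50)/(224 + 50) = 0.635
RL = −20·log₁₀(0.635) = 3.94 dB
P_refl/P_inc = |Γ|² = 0.403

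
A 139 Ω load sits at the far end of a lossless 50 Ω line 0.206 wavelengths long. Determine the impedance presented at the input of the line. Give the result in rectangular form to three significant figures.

βl = 2π × 0.206 = 74.2°
tan(βl) = tan(74.2°) = 3.52
Z_in = Z_0·(Z_L + jZ_0·tanβl)/(Z_0 + jZ_L·tanβl)
     = 50·(139 + j176)/(50 + j490)

Z_in ≈ 19.2 − j12.2 Ω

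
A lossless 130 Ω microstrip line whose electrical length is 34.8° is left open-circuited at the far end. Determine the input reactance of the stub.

tan(βl) = 0.695
For an open-circuited stub, Z_in = −jZ_0·cot(βl) = −jZ_0/tan(βl)

X_in ≈ -187 Ω (capacitive)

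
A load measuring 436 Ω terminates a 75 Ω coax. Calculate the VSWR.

For a purely resistive load, VSWR = R_L/Z_0 or Z_0/R_L (whichever > 1) = 436/75

VSWR ≈ 5.81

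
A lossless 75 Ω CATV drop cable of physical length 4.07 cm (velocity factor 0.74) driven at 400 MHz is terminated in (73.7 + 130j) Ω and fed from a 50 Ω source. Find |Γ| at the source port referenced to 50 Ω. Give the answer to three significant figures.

|Γ| ≈ 0.758

λ = v/f = 0.74·c / 400 MHz = 0.555 m
βl = 2π·l/λ = 2π × 0.0733 = 26.4°
tan(βl) = 0.496
Z_in = Z_0·(Z_L + jZ_0·tanβl)/(Z_0 + jZ_L·tanβl) = 357 − j49 Ω
Γ_s = (Z_in − Z_s)/(Z_in + Z_s) = (307 − j49)/(407 − j49), |Γ_s| = 0.758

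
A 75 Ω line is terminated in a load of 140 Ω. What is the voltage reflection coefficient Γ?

Γ = 0.302

Γ = (Z_L − Z_0)/(Z_L + Z_0) = (140 − 75)/(140 + 75) = 65/215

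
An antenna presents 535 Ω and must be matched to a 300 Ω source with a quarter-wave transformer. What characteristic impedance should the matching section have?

Z_qwt ≈ 401 Ω

Z_qwt = √(Z_0·R_L) = √(300 × 535) = √160500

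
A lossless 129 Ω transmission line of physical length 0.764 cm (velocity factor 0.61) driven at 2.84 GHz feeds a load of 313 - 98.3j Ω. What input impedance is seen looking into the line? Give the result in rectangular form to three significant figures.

Z_in ≈ 73.3 − j84.1 Ω

λ = v/f = 0.61·c / 2.84 GHz = 0.0644 m
βl = 2π·l/λ = 2π × 0.119 = 42.7°
tan(βl) = tan(42.7°) = 0.922
Z_in = Z_0·(Z_L + jZ_0·tanβl)/(Z_0 + jZ_L·tanβl)
     = 129·(313 + j20.7)/(220 + j289)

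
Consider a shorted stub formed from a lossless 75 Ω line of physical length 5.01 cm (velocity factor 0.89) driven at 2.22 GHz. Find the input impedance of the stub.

Z_in ≈ −j43.4 Ω

λ = v/f = 0.89·c / 2.22 GHz = 0.12 m
βl = 2π·l/λ = 2π × 0.417 = 150°
tan(βl) = -0.578
For a shorted stub, Z_in = jZ_0·tan(βl)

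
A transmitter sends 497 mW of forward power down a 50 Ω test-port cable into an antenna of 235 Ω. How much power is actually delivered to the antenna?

P_delivered ≈ 288 mW

Γ = (235 − 50)/(235 + 50) = 0.649
|Γ|² = 0.421
P_refl = |Γ|²·P_inc = 209 mW, P_del = (1 − |Γ|²)·P_inc = 288 mW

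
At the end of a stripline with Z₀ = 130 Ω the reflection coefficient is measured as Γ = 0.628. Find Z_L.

Z_L = Z_0·(1 + Γ)/(1 − Γ) = 130·(1.63)/(0.372)

Z_L ≈ 569 Ω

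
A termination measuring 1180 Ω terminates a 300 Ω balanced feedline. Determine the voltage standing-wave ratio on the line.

Γ = (1180 − 300)/(1180 + 300) = 0.595
VSWR = (1 + 0.595)/(1 − 0.595)

VSWR ≈ 3.93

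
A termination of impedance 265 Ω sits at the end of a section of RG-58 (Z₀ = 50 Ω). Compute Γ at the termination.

Γ = (Z_L − Z_0)/(Z_L + Z_0) = (265 − 50)/(265 + 50) = 215/315

Γ = 0.683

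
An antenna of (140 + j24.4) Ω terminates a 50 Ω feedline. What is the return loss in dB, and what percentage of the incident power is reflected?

Γ = (90 + j24.4)/(190 + j24.4), |Γ| = 0.487
RL = −20·log₁₀(0.487) = 6.25 dB
P_refl/P_inc = |Γ|² = 0.237

RL ≈ 6.25 dB; 23.7% of incident power reflected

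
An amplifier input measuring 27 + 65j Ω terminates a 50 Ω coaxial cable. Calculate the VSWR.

VSWR ≈ 5.33

Γ = (Z_L − Z_0)/(Z_L + Z_0) = (-23 + j65)/(77 + j65)
|Γ| = 68.9/101 = 0.684
VSWR = (1 + |Γ|)/(1 − |Γ|) = 1.68/0.316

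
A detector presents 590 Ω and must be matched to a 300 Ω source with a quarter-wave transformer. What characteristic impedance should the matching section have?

Z_qwt ≈ 421 Ω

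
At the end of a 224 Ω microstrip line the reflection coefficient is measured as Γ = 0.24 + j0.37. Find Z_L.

Z_L ≈ 253 + j232 Ω

Z_L = Z_0·(1 + Γ)/(1 − Γ) = 224·(1.24 + j0.37)/(0.76 − j0.37)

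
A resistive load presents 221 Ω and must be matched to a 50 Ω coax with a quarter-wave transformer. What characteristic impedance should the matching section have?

Z_qwt ≈ 105 Ω

Z_qwt = √(Z_0·R_L) = √(50 × 221) = √11050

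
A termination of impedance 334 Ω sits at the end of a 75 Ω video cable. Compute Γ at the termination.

Γ = 0.633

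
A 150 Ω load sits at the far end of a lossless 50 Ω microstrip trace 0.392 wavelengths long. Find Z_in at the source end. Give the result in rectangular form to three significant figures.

βl = 2π × 0.392 = 141°
tan(βl) = tan(141°) = -0.806
Z_in = Z_0·(Z_L + jZ_0·tanβl)/(Z_0 + jZ_L·tanβl)
     = 50·(150 − j40.3)/(50 − j121)

Z_in ≈ 36.1 + j47.1 Ω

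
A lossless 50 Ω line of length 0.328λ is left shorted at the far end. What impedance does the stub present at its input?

Z_in ≈ −j93.7 Ω

βl = 2π × 0.328 = 118°
tan(βl) = -1.87
For a shorted stub, Z_in = jZ_0·tan(βl)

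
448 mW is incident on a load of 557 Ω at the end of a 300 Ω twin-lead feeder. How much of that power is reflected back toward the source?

Γ = (557 − 300)/(557 + 300) = 0.3
|Γ|² = 0.0899
P_refl = |Γ|²·P_inc = 40.3 mW, P_del = (1 − |Γ|²)·P_inc = 408 mW

P_reflected ≈ 40.3 mW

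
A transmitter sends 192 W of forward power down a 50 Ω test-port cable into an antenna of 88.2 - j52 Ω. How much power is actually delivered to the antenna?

P_delivered ≈ 155 W

|Γ| = |(38.2 − j52)/(138.2 − j52)| = 0.437
|Γ|² = 0.191
P_refl = |Γ|²·P_inc = 36.7 W, P_del = (1 − |Γ|²)·P_inc = 155 W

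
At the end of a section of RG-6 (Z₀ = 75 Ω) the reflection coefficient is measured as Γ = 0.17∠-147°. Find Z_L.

Z_L ≈ 55.4 − j10.6 Ω

Z_L = Z_0·(1 + Γ)/(1 − Γ) = 75·(0.857 − j0.0926)/(1.14 + j0.0926)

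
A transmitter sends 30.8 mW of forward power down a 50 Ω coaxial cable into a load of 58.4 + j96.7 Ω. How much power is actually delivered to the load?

|Γ| = |(8.4 + j96.7)/(108.4 + j96.7)| = 0.668
|Γ|² = 0.446
P_refl = |Γ|²·P_inc = 13.8 mW, P_del = (1 − |Γ|²)·P_inc = 17 mW

P_delivered ≈ 17 mW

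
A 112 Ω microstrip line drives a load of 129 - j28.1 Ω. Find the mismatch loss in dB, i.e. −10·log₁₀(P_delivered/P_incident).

Γ = (17 − j28.1)/(241 − j28.1), |Γ| = 0.135
|Γ|² = 0.0183, so P_del/P_inc = 1 − |Γ|² = 0.982
ML = −10·log₁₀(1 − |Γ|²)

mismatch loss ≈ 0.0803 dB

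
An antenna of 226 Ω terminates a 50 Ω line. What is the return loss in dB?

Γ = (226 − 50)/(226 + 50) = 0.638
RL = −20·log₁₀|Γ| = −20·log₁₀(0.638)

RL ≈ 3.91 dB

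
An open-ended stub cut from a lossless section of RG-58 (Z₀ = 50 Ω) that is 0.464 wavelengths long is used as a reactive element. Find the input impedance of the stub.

Z_in ≈ +j217 Ω

βl = 2π × 0.464 = 167°
tan(βl) = -0.23
For an open-ended stub, Z_in = −jZ_0·cot(βl) = −jZ_0/tan(βl)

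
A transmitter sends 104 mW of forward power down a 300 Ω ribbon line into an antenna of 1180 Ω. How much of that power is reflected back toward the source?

Γ = (1180 − 300)/(1180 + 300) = 0.595
|Γ|² = 0.354
P_refl = |Γ|²·P_inc = 36.8 mW, P_del = (1 − |Γ|²)·P_inc = 67.2 mW

P_reflected ≈ 36.8 mW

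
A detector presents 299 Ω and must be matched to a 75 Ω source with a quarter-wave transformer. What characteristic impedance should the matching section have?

Z_qwt ≈ 150 Ω

Z_qwt = √(Z_0·R_L) = √(75 × 299) = √22420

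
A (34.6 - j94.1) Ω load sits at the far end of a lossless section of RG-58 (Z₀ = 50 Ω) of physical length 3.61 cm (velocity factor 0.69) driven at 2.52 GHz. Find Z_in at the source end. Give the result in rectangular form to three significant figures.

Z_in ≈ 291 − j136 Ω

λ = v/f = 0.69·c / 2.52 GHz = 0.0821 m
βl = 2π·l/λ = 2π × 0.439 = 158°
tan(βl) = tan(158°) = -0.4
Z_in = Z_0·(Z_L + jZ_0·tanβl)/(Z_0 + jZ_L·tanβl)
     = 50·(34.6 − j114)/(12.4 − j13.8)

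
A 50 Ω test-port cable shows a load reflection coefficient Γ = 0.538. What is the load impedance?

Z_L ≈ 166 Ω

Z_L = Z_0·(1 + Γ)/(1 − Γ) = 50·(1.54)/(0.462)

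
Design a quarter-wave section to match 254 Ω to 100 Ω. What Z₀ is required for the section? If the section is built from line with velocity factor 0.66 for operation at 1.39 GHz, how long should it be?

Z_qwt = √(Z_0·R_L) = √(100 × 254) = √25400
λ = 0.66·c/f = 0.142 m, so l = λ/4 = 0.0356 m

Z_qwt ≈ 159 Ω; length ≈ 3.56 cm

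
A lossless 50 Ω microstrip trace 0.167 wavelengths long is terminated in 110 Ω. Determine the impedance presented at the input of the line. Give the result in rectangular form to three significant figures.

βl = 2π × 0.167 = 60.1°
tan(βl) = tan(60.1°) = 1.74
Z_in = Z_0·(Z_L + jZ_0·tanβl)/(Z_0 + jZ_L·tanβl)
     = 50·(110 + j87)/(50 + j191)

Z_in ≈ 28.3 − j21.3 Ω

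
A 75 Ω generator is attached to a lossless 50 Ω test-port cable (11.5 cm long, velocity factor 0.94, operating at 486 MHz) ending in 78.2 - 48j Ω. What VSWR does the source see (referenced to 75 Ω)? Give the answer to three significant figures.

λ = v/f = 0.94·c / 486 MHz = 0.58 m
βl = 2π·l/λ = 2π × 0.198 = 71.3°
tan(βl) = 2.96
Z_in = Z_0·(Z_L + jZ_0·tanβl)/(Z_0 + jZ_L·tanβl) = 21.1 + j0.623 Ω
Γ_s = (Z_in − Z_s)/(Z_in + Z_s) = (-53.9 + j0.623)/(96.1 + j0.623), |Γ_s| = 0.561
VSWR = (1 + |Γ_s|)/(1 − |Γ_s|)

VSWR ≈ 3.56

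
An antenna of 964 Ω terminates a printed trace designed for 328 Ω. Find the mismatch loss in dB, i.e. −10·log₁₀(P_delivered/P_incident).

mismatch loss ≈ 1.21 dB

Γ = (964 − 328)/(964 + 328) = 0.492
|Γ|² = 0.242, so P_del/P_inc = 1 − |Γ|² = 0.758
ML = −10·log₁₀(1 − |Γ|²)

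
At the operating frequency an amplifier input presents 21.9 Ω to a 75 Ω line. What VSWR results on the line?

For a purely resistive load, VSWR = R_L/Z_0 or Z_0/R_L (whichever > 1) = 75/21.9

VSWR ≈ 3.42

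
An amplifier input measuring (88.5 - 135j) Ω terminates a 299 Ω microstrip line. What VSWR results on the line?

VSWR ≈ 4.12

Γ = (Z_L − Z_0)/(Z_L + Z_0) = (-210.5 − j135)/(387.5 − j135)
|Γ| = 250/410 = 0.609
VSWR = (1 + |Γ|)/(1 − |Γ|) = 1.61/0.391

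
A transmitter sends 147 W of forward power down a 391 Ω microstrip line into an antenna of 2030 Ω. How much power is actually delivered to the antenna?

Γ = (2030 − 391)/(2030 + 391) = 0.677
|Γ|² = 0.458
P_refl = |Γ|²·P_inc = 67.4 W, P_del = (1 − |Γ|²)·P_inc = 79.6 W

P_delivered ≈ 79.6 W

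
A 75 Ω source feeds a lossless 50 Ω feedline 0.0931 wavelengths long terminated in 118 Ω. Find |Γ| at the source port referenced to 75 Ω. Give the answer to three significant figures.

βl = 2π × 0.0931 = 33.5°
tan(βl) = 0.662
Z_in = Z_0·(Z_L + jZ_0·tanβl)/(Z_0 + jZ_L·tanβl) = 49.3 − j44 Ω
Γ_s = (Z_in − Z_s)/(Z_in + Z_s) = (-25.7 − j44)/(124 − j44), |Γ_s| = 0.386

|Γ| ≈ 0.386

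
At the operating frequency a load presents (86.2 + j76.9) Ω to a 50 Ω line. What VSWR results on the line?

Γ = (Z_L − Z_0)/(Z_L + Z_0) = (36.2 + j76.9)/(136.2 + j76.9)
|Γ| = 85/156 = 0.543
VSWR = (1 + |Γ|)/(1 − |Γ|) = 1.54/0.457

VSWR ≈ 3.38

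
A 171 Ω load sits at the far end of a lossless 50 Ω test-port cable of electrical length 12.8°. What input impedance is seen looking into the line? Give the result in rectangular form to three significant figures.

Z_in ≈ 112 − j75.8 Ω

tan(βl) = tan(12.8°) = 0.227
Z_in = Z_0·(Z_L + jZ_0·tanβl)/(Z_0 + jZ_L·tanβl)
     = 50·(171 + j11.4)/(50 + j38.9)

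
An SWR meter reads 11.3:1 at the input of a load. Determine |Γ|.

|Γ| = (S − 1)/(S + 1) = (11.3 − 1)/(11.3 + 1) = 10.3/12.3

|Γ| ≈ 0.837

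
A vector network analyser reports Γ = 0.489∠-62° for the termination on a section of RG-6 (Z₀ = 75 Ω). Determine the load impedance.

Z_L ≈ 73.2 − j83 Ω

Z_L = Z_0·(1 + Γ)/(1 − Γ) = 75·(1.23 − j0.432)/(0.77 + j0.432)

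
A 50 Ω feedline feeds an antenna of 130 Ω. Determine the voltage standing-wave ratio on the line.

VSWR ≈ 2.6

Γ = (130 − 50)/(130 + 50) = 0.444
VSWR = (1 + 0.444)/(1 − 0.444)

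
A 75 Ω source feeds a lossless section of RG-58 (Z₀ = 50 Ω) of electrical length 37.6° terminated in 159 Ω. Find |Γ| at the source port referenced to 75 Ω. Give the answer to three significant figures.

tan(βl) = 0.77
Z_in = Z_0·(Z_L + jZ_0·tanβl)/(Z_0 + jZ_L·tanβl) = 36.2 − j50.1 Ω
Γ_s = (Z_in − Z_s)/(Z_in + Z_s) = (-38.8 − j50.1)/(111 − j50.1), |Γ_s| = 0.52

|Γ| ≈ 0.52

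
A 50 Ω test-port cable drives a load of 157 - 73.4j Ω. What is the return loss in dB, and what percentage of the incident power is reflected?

RL ≈ 4.57 dB; 34.9% of incident power reflected

Γ = (107 − j73.4)/(207 − j73.4), |Γ| = 0.591
RL = −20·log₁₀(0.591) = 4.57 dB
P_refl/P_inc = |Γ|² = 0.349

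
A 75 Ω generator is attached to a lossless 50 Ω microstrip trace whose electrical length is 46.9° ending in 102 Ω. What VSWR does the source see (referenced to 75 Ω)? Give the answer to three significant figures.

VSWR ≈ 2.36

tan(βl) = 1.07
Z_in = Z_0·(Z_L + jZ_0·tanβl)/(Z_0 + jZ_L·tanβl) = 38 − j29.4 Ω
Γ_s = (Z_in − Z_s)/(Z_in + Z_s) = (-37 − j29.4)/(113 − j29.4), |Γ_s| = 0.405
VSWR = (1 + |Γ_s|)/(1 − |Γ_s|)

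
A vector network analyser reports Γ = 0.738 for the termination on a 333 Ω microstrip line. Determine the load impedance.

Z_L ≈ 2210 Ω

Z_L = Z_0·(1 + Γ)/(1 − Γ) = 333·(1.74)/(0.262)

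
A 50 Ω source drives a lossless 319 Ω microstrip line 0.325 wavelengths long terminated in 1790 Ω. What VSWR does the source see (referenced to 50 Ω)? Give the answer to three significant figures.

βl = 2π × 0.325 = 117°
tan(βl) = -1.96
Z_in = Z_0·(Z_L + jZ_0·tanβl)/(Z_0 + jZ_L·tanβl) = 71 + j156 Ω
Γ_s = (Z_in − Z_s)/(Z_in + Z_s) = (21 + j156)/(121 + j156), |Γ_s| = 0.797
VSWR = (1 + |Γ_s|)/(1 − |Γ_s|)

VSWR ≈ 8.87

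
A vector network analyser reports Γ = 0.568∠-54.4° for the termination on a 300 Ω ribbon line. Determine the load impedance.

Z_L ≈ 307 − j419 Ω

Z_L = Z_0·(1 + Γ)/(1 − Γ) = 300·(1.33 − j0.462)/(0.669 + j0.462)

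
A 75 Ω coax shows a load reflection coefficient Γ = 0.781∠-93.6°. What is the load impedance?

Z_L = Z_0·(1 + Γ)/(1 − Γ) = 75·(0.951 − j0.779)/(1.05 + j0.779)

Z_L ≈ 17.1 − j68.5 Ω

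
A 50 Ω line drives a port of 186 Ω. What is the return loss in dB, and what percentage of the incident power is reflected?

Γ = (186 − 50)/(186 + 50) = 0.576
RL = −20·log₁₀(0.576) = 4.79 dB
P_refl/P_inc = |Γ|² = 0.332

RL ≈ 4.79 dB; 33.2% of incident power reflected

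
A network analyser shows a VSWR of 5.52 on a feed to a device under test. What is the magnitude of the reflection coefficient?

|Γ| ≈ 0.693

|Γ| = (S − 1)/(S + 1) = (5.52 − 1)/(5.52 + 1) = 4.52/6.52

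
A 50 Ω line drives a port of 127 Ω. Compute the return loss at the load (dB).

Γ = (127 − 50)/(127 + 50) = 0.435
RL = −20·log₁₀|Γ| = −20·log₁₀(0.435)

RL ≈ 7.23 dB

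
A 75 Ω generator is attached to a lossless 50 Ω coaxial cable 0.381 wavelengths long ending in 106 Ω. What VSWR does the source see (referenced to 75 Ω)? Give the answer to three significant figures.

VSWR ≈ 2.33

βl = 2π × 0.381 = 137°
tan(βl) = -0.927
Z_in = Z_0·(Z_L + jZ_0·tanβl)/(Z_0 + jZ_L·tanβl) = 40.5 + j33.3 Ω
Γ_s = (Z_in − Z_s)/(Z_in + Z_s) = (-34.5 + j33.3)/(116 + j33.3), |Γ_s| = 0.399
VSWR = (1 + |Γ_s|)/(1 − |Γ_s|)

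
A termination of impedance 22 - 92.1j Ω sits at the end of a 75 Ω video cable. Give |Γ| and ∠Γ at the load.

Γ = (Z_L − Z_0)/(Z_L + Z_0) = (-53 − j92.1)/(97 − j92.1)
|Γ| = 106/134 = 0.794

Γ ≈ 0.794 ∠ -76.4°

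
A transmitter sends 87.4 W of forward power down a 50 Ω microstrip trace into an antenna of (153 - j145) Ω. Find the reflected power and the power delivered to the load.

|Γ| = |(103 − j145)/(203 − j145)| = 0.713
|Γ|² = 0.508
P_refl = |Γ|²·P_inc = 44.4 W, P_del = (1 − |Γ|²)·P_inc = 43 W

P_reflected ≈ 44.4 W; P_delivered ≈ 43 W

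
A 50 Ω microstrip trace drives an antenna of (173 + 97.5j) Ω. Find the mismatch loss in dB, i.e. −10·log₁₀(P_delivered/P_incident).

Γ = (123 + j97.5)/(223 + j97.5), |Γ| = 0.645
|Γ|² = 0.416, so P_del/P_inc = 1 − |Γ|² = 0.584
ML = −10·log₁₀(1 − |Γ|²)

mismatch loss ≈ 2.34 dB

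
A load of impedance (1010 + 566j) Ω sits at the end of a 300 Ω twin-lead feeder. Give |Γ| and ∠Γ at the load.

Γ = (Z_L − Z_0)/(Z_L + Z_0) = (710 + j566)/(1310 + j566)
|Γ| = 908/1430 = 0.636

Γ ≈ 0.636 ∠ 15.2°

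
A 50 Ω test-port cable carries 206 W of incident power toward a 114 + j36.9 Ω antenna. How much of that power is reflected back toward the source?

P_reflected ≈ 39.8 W

|Γ| = |(64 + j36.9)/(164 + j36.9)| = 0.439
|Γ|² = 0.193
P_refl = |Γ|²·P_inc = 39.8 W, P_del = (1 − |Γ|²)·P_inc = 166 W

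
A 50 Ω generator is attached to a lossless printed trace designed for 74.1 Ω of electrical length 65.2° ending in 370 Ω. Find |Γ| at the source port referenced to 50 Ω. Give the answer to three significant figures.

|Γ| ≈ 0.608

tan(βl) = 2.16
Z_in = Z_0·(Z_L + jZ_0·tanβl)/(Z_0 + jZ_L·tanβl) = 17.9 − j32.6 Ω
Γ_s = (Z_in − Z_s)/(Z_in + Z_s) = (-32.1 − j32.6)/(67.9 − j32.6), |Γ_s| = 0.608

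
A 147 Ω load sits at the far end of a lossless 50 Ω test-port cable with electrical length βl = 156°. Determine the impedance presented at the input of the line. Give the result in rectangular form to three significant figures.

Z_in ≈ 64.9 + j62.7 Ω

tan(βl) = tan(156°) = -0.445
Z_in = Z_0·(Z_L + jZ_0·tanβl)/(Z_0 + jZ_L·tanβl)
     = 50·(147 − j22.3)/(50 − j65.4)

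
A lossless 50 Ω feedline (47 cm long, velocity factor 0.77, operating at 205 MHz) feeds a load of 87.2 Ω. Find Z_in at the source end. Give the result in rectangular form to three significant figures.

Z_in ≈ 57.9 + j29.3 Ω

λ = v/f = 0.77·c / 205 MHz = 1.13 m
βl = 2π·l/λ = 2π × 0.417 = 150°
tan(βl) = tan(150°) = -0.574
Z_in = Z_0·(Z_L + jZ_0·tanβl)/(Z_0 + jZ_L·tanβl)
     = 50·(87.2 − j28.7)/(50 − j50)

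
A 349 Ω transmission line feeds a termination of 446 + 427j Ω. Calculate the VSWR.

Γ = (Z_L − Z_0)/(Z_L + Z_0) = (97 + j427)/(795 + j427)
|Γ| = 438/902 = 0.485
VSWR = (1 + |Γ|)/(1 − |Γ|) = 1.49/0.515

VSWR ≈ 2.89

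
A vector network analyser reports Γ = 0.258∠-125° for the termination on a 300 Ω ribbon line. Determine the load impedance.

Z_L ≈ 206 − j93.1 Ω

Z_L = Z_0·(1 + Γ)/(1 − Γ) = 300·(0.852 − j0.211)/(1.15 + j0.211)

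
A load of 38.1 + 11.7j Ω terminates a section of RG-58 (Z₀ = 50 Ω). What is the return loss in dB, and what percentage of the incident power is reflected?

Γ = (-11.9 + j11.7)/(88.1 + j11.7), |Γ| = 0.188
RL = −20·log₁₀(0.188) = 14.5 dB
P_refl/P_inc = |Γ|² = 0.0353

RL ≈ 14.5 dB; 3.53% of incident power reflected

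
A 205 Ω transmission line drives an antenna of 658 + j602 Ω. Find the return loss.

RL ≈ 2.9 dB

Γ = (453 + j602)/(863 + j602), |Γ| = 0.716
RL = −20·log₁₀|Γ| = −20·log₁₀(0.716)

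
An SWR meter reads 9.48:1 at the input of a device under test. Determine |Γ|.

|Γ| ≈ 0.809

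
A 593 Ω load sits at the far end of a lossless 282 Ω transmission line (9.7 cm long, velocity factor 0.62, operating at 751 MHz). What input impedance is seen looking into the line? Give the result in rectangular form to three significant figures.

Z_in ≈ 252 + j200 Ω

λ = v/f = 0.62·c / 751 MHz = 0.248 m
βl = 2π·l/λ = 2π × 0.392 = 141°
tan(βl) = tan(141°) = -0.81
Z_in = Z_0·(Z_L + jZ_0·tanβl)/(Z_0 + jZ_L·tanβl)
     = 282·(593 − j228)/(282 − j480)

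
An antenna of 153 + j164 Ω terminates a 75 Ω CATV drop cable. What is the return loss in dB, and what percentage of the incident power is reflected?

Γ = (78 + j164)/(228 + j164), |Γ| = 0.647
RL = −20·log₁₀(0.647) = 3.79 dB
P_refl/P_inc = |Γ|² = 0.418

RL ≈ 3.79 dB; 41.8% of incident power reflected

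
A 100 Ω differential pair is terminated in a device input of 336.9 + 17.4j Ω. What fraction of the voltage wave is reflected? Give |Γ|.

|Γ| ≈ 0.543

Γ = (Z_L − Z_0)/(Z_L + Z_0) = (236.9 + j17.4)/(436.9 + j17.4)
|Γ| = 238/437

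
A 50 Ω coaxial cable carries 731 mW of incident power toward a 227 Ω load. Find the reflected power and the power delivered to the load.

P_reflected ≈ 298 mW; P_delivered ≈ 433 mW

Γ = (227 − 50)/(227 + 50) = 0.639
|Γ|² = 0.408
P_refl = |Γ|²·P_inc = 298 mW, P_del = (1 − |Γ|²)·P_inc = 433 mW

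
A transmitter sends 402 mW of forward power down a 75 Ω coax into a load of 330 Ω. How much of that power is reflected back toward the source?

P_reflected ≈ 159 mW

Γ = (330 − 75)/(330 + 75) = 0.63
|Γ|² = 0.396
P_refl = |Γ|²·P_inc = 159 mW, P_del = (1 − |Γ|²)·P_inc = 243 mW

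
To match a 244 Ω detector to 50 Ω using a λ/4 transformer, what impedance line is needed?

Z_qwt ≈ 110 Ω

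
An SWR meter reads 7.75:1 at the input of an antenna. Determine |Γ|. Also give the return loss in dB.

|Γ| = (S − 1)/(S + 1) = (7.75 − 1)/(7.75 + 1) = 6.75/8.75
RL = −20·log₁₀|Γ| = −20·log₁₀(0.771)

|Γ| ≈ 0.771; return loss ≈ 2.25 dB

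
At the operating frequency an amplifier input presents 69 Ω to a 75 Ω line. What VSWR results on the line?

Γ = (69 − 75)/(69 + 75) = -0.0417
VSWR = (1 + 0.0417)/(1 − 0.0417)

VSWR ≈ 1.09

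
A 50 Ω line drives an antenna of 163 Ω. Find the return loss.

Γ = (163 − 50)/(163 + 50) = 0.531
RL = −20·log₁₀|Γ| = −20·log₁₀(0.531)

RL ≈ 5.51 dB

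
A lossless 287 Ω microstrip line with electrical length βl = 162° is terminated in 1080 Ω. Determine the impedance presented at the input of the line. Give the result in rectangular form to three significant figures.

tan(βl) = tan(162°) = -0.325
Z_in = Z_0·(Z_L + jZ_0·tanβl)/(Z_0 + jZ_L·tanβl)
     = 287·(1080 − j93.3)/(287 − j351)

Z_in ≈ 479 + j492 Ω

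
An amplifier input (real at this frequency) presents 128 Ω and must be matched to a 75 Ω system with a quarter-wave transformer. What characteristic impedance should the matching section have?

Z_qwt ≈ 98 Ω

Z_qwt = √(Z_0·R_L) = √(75 × 128) = √9600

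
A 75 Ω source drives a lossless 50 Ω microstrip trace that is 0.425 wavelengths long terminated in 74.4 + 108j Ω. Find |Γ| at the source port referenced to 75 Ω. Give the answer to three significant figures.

βl = 2π × 0.425 = 153°
tan(βl) = -0.51
Z_in = Z_0·(Z_L + jZ_0·tanβl)/(Z_0 + jZ_L·tanβl) = 18.8 + j46.1 Ω
Γ_s = (Z_in − Z_s)/(Z_in + Z_s) = (-56.2 + j46.1)/(93.8 + j46.1), |Γ_s| = 0.695

|Γ| ≈ 0.695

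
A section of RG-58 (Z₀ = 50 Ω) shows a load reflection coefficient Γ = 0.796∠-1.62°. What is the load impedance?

Z_L ≈ 434 − j53.3 Ω

Z_L = Z_0·(1 + Γ)/(1 − Γ) = 50·(1.8 − j0.0225)/(0.204 + j0.0225)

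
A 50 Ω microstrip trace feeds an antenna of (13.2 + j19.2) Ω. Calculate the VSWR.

Γ = (Z_L − Z_0)/(Z_L + Z_0) = (-36.8 + j19.2)/(63.2 + j19.2)
|Γ| = 41.5/66.1 = 0.628
VSWR = (1 + |Γ|)/(1 − |Γ|) = 1.63/0.372

VSWR ≈ 4.38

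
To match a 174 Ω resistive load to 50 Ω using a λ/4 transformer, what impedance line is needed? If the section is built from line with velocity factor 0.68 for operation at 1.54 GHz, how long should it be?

Z_qwt = √(Z_0·R_L) = √(50 × 174) = √8700
λ = 0.68·c/f = 0.132 m, so l = λ/4 = 0.0331 m

Z_qwt ≈ 93.3 Ω; length ≈ 3.31 cm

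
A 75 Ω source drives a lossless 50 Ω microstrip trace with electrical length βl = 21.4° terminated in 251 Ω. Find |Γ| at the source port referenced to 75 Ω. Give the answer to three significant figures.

|Γ| ≈ 0.594

tan(βl) = 0.392
Z_in = Z_0·(Z_L + jZ_0·tanβl)/(Z_0 + jZ_L·tanβl) = 59.5 − j97.4 Ω
Γ_s = (Z_in − Z_s)/(Z_in + Z_s) = (-15.5 − j97.4)/(134 − j97.4), |Γ_s| = 0.594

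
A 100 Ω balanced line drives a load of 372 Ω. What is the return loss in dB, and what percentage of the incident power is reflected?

RL ≈ 4.79 dB; 33.2% of incident power reflected

Γ = (372 − 100)/(372 + 100) = 0.576
RL = −20·log₁₀(0.576) = 4.79 dB
P_refl/P_inc = |Γ|² = 0.332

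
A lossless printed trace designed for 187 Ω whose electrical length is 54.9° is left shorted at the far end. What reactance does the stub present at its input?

X_in ≈ 266 Ω (inductive)

tan(βl) = 1.42
For a shorted stub, Z_in = jZ_0·tan(βl)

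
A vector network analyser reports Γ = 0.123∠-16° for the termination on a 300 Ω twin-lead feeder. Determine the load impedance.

Z_L = Z_0·(1 + Γ)/(1 − Γ) = 300·(1.12 − j0.0339)/(0.882 + j0.0339)

Z_L ≈ 379 − j26.1 Ω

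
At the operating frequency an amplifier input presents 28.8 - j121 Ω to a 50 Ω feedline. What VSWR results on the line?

Γ = (Z_L − Z_0)/(Z_L + Z_0) = (-21.2 − j121)/(78.8 − j121)
|Γ| = 123/144 = 0.851
VSWR = (1 + |Γ|)/(1 − |Γ|) = 1.85/0.149

VSWR ≈ 12.4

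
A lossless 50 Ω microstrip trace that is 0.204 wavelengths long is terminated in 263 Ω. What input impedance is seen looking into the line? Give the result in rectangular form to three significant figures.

Z_in ≈ 10.3 − j14.3 Ω

βl = 2π × 0.204 = 73.4°
tan(βl) = tan(73.4°) = 3.36
Z_in = Z_0·(Z_L + jZ_0·tanβl)/(Z_0 + jZ_L·tanβl)
     = 50·(263 + j168)/(50 + j884)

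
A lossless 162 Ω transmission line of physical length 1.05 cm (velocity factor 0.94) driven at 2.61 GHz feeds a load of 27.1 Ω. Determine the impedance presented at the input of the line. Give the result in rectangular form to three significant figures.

λ = v/f = 0.94·c / 2.61 GHz = 0.108 m
βl = 2π·l/λ = 2π × 0.0972 = 35°
tan(βl) = tan(35°) = 0.7
Z_in = Z_0·(Z_L + jZ_0·tanβl)/(Z_0 + jZ_L·tanβl)
     = 162·(27.1 + j113)/(162 + j19)

Z_in ≈ 39.8 + j109 Ω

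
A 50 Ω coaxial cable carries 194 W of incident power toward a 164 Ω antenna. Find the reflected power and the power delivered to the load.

Γ = (164 − 50)/(164 + 50) = 0.533
|Γ|² = 0.284
P_refl = |Γ|²·P_inc = 55.1 W, P_del = (1 − |Γ|²)·P_inc = 139 W

P_reflected ≈ 55.1 W; P_delivered ≈ 139 W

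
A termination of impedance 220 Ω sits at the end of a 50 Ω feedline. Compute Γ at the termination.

Γ = 0.63

Γ = (Z_L − Z_0)/(Z_L + Z_0) = (220 − 50)/(220 + 50) = 170/270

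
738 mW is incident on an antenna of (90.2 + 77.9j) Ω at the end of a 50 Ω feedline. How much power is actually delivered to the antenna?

|Γ| = |(40.2 + j77.9)/(140.2 + j77.9)| = 0.547
|Γ|² = 0.299
P_refl = |Γ|²·P_inc = 220 mW, P_del = (1 − |Γ|²)·P_inc = 518 mW

P_delivered ≈ 518 mW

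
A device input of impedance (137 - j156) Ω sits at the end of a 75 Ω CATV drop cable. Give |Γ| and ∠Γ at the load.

Γ = (Z_L − Z_0)/(Z_L + Z_0) = (62 − j156)/(212 − j156)
|Γ| = 168/263 = 0.638

Γ ≈ 0.638 ∠ -32°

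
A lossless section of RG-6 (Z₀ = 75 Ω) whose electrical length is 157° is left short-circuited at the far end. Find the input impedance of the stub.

Z_in ≈ −j31.8 Ω

tan(βl) = -0.424
For a short-circuited stub, Z_in = jZ_0·tan(βl)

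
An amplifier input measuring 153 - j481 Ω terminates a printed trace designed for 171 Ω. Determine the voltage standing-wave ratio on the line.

Γ = (Z_L − Z_0)/(Z_L + Z_0) = (-18 − j481)/(324 − j481)
|Γ| = 481/580 = 0.83
VSWR = (1 + |Γ|)/(1 − |Γ|) = 1.83/0.17

VSWR ≈ 10.8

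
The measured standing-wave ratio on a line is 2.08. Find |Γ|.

|Γ| ≈ 0.351

|Γ| = (S − 1)/(S + 1) = (2.08 − 1)/(2.08 + 1) = 1.08/3.08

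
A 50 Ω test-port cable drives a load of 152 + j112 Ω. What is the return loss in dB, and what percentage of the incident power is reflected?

Γ = (102 + j112)/(202 + j112), |Γ| = 0.656
RL = −20·log₁₀(0.656) = 3.66 dB
P_refl/P_inc = |Γ|² = 0.43

RL ≈ 3.66 dB; 43% of incident power reflected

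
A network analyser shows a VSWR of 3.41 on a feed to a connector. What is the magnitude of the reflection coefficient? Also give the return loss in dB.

|Γ| = (S − 1)/(S + 1) = (3.41 − 1)/(3.41 + 1) = 2.41/4.41
RL = −20·log₁₀|Γ| = −20·log₁₀(0.546)

|Γ| ≈ 0.546; return loss ≈ 5.25 dB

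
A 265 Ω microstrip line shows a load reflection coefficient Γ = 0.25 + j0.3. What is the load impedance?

Z_L ≈ 344 + j244 Ω

Z_L = Z_0·(1 + Γ)/(1 − Γ) = 265·(1.25 + j0.3)/(0.75 − j0.3)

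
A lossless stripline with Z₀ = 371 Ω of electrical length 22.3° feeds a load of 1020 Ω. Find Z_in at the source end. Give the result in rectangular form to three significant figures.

tan(βl) = tan(22.3°) = 0.41
Z_in = Z_0·(Z_L + jZ_0·tanβl)/(Z_0 + jZ_L·tanβl)
     = 371·(1020 + j152)/(371 + j418)

Z_in ≈ 525 − j439 Ω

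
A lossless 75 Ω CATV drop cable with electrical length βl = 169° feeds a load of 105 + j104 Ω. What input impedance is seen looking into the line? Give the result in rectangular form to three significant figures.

tan(βl) = tan(169°) = -0.194
Z_in = Z_0·(Z_L + jZ_0·tanβl)/(Z_0 + jZ_L·tanβl)
     = 75·(105 + j89.4)/(95.2 − j20.4)

Z_in ≈ 64.6 + j84.3 Ω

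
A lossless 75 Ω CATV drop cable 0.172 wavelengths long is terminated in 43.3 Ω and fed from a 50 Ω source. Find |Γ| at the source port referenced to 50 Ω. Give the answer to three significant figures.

|Γ| ≈ 0.402

βl = 2π × 0.172 = 61.9°
tan(βl) = 1.87
Z_in = Z_0·(Z_L + jZ_0·tanβl)/(Z_0 + jZ_L·tanβl) = 90 + j43.2 Ω
Γ_s = (Z_in − Z_s)/(Z_in + Z_s) = (40 + j43.2)/(140 + j43.2), |Γ_s| = 0.402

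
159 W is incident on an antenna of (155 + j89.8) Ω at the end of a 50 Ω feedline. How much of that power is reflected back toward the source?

|Γ| = |(105 + j89.8)/(205 + j89.8)| = 0.617
|Γ|² = 0.381
P_refl = |Γ|²·P_inc = 60.6 W, P_del = (1 − |Γ|²)·P_inc = 98.4 W

P_reflected ≈ 60.6 W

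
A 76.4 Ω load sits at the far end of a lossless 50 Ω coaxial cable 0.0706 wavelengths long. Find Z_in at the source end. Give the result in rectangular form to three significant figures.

βl = 2π × 0.0706 = 25.4°
tan(βl) = tan(25.4°) = 0.475
Z_in = Z_0·(Z_L + jZ_0·tanβl)/(Z_0 + jZ_L·tanβl)
     = 50·(76.4 + j23.8)/(50 + j36.3)

Z_in ≈ 61.3 − j20.8 Ω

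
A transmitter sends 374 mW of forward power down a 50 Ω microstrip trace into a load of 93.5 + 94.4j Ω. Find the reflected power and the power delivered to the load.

P_reflected ≈ 137 mW; P_delivered ≈ 237 mW

|Γ| = |(43.5 + j94.4)/(143.5 + j94.4)| = 0.605
|Γ|² = 0.366
P_refl = |Γ|²·P_inc = 137 mW, P_del = (1 − |Γ|²)·P_inc = 237 mW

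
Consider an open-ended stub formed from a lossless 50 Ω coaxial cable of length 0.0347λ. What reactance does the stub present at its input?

βl = 2π × 0.0347 = 12.5°
tan(βl) = 0.222
For an open-ended stub, Z_in = −jZ_0·cot(βl) = −jZ_0/tan(βl)

X_in ≈ -226 Ω (capacitive)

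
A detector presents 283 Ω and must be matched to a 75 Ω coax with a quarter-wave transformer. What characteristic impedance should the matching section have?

Z_qwt = √(Z_0·R_L) = √(75 × 283) = √21220

Z_qwt ≈ 146 Ω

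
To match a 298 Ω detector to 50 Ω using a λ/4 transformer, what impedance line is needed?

Z_qwt = √(Z_0·R_L) = √(50 × 298) = √14900

Z_qwt ≈ 122 Ω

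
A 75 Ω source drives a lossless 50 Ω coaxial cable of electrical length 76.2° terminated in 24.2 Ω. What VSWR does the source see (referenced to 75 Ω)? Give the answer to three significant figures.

tan(βl) = 4.07
Z_in = Z_0·(Z_L + jZ_0·tanβl)/(Z_0 + jZ_L·tanβl) = 87.1 + j31.9 Ω
Γ_s = (Z_in − Z_s)/(Z_in + Z_s) = (12.1 + j31.9)/(162 + j31.9), |Γ_s| = 0.207
VSWR = (1 + |Γ_s|)/(1 − |Γ_s|)

VSWR ≈ 1.52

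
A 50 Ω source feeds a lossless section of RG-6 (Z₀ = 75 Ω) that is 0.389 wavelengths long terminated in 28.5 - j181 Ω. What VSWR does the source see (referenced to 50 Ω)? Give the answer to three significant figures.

βl = 2π × 0.389 = 140°
tan(βl) = -0.838
Z_in = Z_0·(Z_L + jZ_0·tanβl)/(Z_0 + jZ_L·tanβl) = 42.3 + j225 Ω
Γ_s = (Z_in − Z_s)/(Z_in + Z_s) = (-7.68 + j225)/(92.3 + j225), |Γ_s| = 0.926
VSWR = (1 + |Γ_s|)/(1 − |Γ_s|)

VSWR ≈ 26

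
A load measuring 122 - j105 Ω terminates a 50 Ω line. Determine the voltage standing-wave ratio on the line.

VSWR ≈ 4.43

Γ = (Z_L − Z_0)/(Z_L + Z_0) = (72 − j105)/(172 − j105)
|Γ| = 127/202 = 0.632
VSWR = (1 + |Γ|)/(1 − |Γ|) = 1.63/0.368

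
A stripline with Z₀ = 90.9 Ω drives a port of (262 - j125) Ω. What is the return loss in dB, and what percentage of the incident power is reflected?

Γ = (171.1 − j125)/(352.9 − j125), |Γ| = 0.566
RL = −20·log₁₀(0.566) = 4.94 dB
P_refl/P_inc = |Γ|² = 0.32

RL ≈ 4.94 dB; 32% of incident power reflected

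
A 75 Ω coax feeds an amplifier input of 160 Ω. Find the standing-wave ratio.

For a purely resistive load, VSWR = R_L/Z_0 or Z_0/R_L (whichever > 1) = 160/75

VSWR ≈ 2.13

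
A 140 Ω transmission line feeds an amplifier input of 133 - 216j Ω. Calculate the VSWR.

Γ = (Z_L − Z_0)/(Z_L + Z_0) = (-7 − j216)/(273 − j216)
|Γ| = 216/348 = 0.621
VSWR = (1 + |Γ|)/(1 − |Γ|) = 1.62/0.379

VSWR ≈ 4.27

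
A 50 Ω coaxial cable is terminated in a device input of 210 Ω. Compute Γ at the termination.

Γ = (Z_L − Z_0)/(Z_L + Z_0) = (210 − 50)/(210 + 50) = 160/260

Γ = 0.615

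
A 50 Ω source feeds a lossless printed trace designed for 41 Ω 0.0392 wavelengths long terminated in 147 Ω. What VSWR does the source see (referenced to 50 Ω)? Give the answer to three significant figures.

βl = 2π × 0.0392 = 14.1°
tan(βl) = 0.251
Z_in = Z_0·(Z_L + jZ_0·tanβl)/(Z_0 + jZ_L·tanβl) = 86.2 − j67.4 Ω
Γ_s = (Z_in − Z_s)/(Z_in + Z_s) = (36.2 − j67.4)/(136 − j67.4), |Γ_s| = 0.504
VSWR = (1 + |Γ_s|)/(1 − |Γ_s|)

VSWR ≈ 3.03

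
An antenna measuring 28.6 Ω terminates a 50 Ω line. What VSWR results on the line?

Γ = (28.6 − 50)/(28.6 + 50) = -0.272
VSWR = (1 + 0.272)/(1 − 0.272)

VSWR ≈ 1.75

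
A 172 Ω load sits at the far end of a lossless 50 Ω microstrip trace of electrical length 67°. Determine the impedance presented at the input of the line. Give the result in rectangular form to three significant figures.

Z_in ≈ 16.9 − j19.1 Ω

tan(βl) = tan(67°) = 2.36
Z_in = Z_0·(Z_L + jZ_0·tanβl)/(Z_0 + jZ_L·tanβl)
     = 50·(172 + j118)/(50 + j405)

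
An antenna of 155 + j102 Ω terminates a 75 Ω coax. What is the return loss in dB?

RL ≈ 5.76 dB

Γ = (80 + j102)/(230 + j102), |Γ| = 0.515
RL = −20·log₁₀|Γ| = −20·log₁₀(0.515)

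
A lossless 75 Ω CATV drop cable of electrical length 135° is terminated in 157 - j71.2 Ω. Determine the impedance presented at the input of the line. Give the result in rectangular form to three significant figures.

Z_in ≈ 71.6 + j73.3 Ω

tan(βl) = tan(135°) = -1
Z_in = Z_0·(Z_L + jZ_0·tanβl)/(Z_0 + jZ_L·tanβl)
     = 75·(157 − j146)/(3.8 − j157)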